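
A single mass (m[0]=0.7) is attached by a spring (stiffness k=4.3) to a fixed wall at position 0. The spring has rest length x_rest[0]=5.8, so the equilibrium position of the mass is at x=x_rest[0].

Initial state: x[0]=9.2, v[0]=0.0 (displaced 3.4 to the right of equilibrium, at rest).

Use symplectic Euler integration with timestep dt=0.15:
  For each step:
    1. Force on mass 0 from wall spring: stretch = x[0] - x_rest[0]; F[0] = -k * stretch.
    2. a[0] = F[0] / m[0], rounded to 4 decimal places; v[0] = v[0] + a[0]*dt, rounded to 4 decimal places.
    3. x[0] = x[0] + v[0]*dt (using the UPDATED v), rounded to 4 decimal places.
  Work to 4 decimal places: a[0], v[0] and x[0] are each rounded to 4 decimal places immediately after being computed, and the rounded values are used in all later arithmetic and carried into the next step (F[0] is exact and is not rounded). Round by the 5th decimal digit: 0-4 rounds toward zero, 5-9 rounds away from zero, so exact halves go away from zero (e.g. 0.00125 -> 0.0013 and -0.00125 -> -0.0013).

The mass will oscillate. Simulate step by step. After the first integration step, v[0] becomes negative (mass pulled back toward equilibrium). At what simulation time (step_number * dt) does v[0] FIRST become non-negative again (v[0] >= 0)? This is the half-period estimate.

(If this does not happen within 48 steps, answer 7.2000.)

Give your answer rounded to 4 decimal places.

Answer: 1.3500

Derivation:
Step 0: x=[9.2000] v=[0.0000]
Step 1: x=[8.7301] v=[-3.1329]
Step 2: x=[7.8552] v=[-5.8328]
Step 3: x=[6.6962] v=[-7.7265]
Step 4: x=[5.4134] v=[-8.5523]
Step 5: x=[4.1840] v=[-8.1961]
Step 6: x=[3.1779] v=[-6.7071]
Step 7: x=[2.5343] v=[-4.2910]
Step 8: x=[2.3420] v=[-1.2819]
Step 9: x=[2.6277] v=[1.9044]
First v>=0 after going negative at step 9, time=1.3500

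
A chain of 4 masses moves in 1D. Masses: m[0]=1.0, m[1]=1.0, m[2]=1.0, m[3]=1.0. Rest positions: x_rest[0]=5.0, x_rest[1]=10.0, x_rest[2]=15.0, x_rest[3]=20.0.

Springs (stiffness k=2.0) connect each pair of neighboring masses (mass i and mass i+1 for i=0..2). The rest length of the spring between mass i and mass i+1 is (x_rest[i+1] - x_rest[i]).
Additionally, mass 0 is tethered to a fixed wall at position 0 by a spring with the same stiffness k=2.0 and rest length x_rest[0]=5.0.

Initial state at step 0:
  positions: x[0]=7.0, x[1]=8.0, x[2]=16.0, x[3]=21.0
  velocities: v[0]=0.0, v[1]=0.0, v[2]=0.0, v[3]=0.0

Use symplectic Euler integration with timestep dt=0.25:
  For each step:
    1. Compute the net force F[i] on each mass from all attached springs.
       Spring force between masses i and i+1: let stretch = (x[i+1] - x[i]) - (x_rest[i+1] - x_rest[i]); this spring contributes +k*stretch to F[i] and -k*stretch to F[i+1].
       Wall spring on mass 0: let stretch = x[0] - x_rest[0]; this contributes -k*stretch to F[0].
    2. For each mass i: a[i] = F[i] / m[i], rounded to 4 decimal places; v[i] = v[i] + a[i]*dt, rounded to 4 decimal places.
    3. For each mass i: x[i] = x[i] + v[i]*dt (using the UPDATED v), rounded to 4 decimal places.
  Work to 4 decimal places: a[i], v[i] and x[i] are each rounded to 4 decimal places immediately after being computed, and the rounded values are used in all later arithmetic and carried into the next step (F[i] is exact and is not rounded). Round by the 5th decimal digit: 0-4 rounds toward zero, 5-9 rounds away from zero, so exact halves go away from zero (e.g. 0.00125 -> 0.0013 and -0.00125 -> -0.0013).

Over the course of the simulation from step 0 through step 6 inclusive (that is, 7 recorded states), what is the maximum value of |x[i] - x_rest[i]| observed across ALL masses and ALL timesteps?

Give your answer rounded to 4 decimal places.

Answer: 2.3602

Derivation:
Step 0: x=[7.0000 8.0000 16.0000 21.0000] v=[0.0000 0.0000 0.0000 0.0000]
Step 1: x=[6.2500 8.8750 15.6250 21.0000] v=[-3.0000 3.5000 -1.5000 0.0000]
Step 2: x=[5.0469 10.2656 15.0781 20.9531] v=[-4.8125 5.5625 -2.1875 -0.1875]
Step 3: x=[3.8653 11.6055 14.6640 20.7969] v=[-4.7266 5.3594 -1.6563 -0.6250]
Step 4: x=[3.1680 12.3602 14.6342 20.4990] v=[-2.7892 3.0186 -0.1191 -1.1915]
Step 5: x=[3.2237 12.2501 15.0533 20.0930] v=[0.2229 -0.4405 1.6763 -1.6239]
Step 6: x=[4.0048 11.3621 15.7520 19.6821] v=[3.1243 -3.5521 2.7946 -1.6438]
Max displacement = 2.3602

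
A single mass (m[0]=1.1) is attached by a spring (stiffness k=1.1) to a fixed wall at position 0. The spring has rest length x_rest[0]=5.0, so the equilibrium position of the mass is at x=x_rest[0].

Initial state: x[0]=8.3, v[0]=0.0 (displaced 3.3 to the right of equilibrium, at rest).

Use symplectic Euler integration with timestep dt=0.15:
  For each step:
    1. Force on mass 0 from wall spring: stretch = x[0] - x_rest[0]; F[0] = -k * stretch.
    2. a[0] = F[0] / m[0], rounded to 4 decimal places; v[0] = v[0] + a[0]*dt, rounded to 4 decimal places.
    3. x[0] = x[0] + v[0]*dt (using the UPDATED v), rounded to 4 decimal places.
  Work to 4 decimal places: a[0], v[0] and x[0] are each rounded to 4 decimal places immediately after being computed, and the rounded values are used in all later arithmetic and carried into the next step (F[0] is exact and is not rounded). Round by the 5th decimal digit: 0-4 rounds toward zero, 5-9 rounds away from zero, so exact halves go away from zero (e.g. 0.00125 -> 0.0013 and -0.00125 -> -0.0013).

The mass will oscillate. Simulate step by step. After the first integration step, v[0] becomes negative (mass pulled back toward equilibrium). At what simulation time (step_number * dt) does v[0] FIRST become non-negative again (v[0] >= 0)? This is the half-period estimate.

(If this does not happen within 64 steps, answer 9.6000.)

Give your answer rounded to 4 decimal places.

Answer: 3.1500

Derivation:
Step 0: x=[8.3000] v=[0.0000]
Step 1: x=[8.2258] v=[-0.4950]
Step 2: x=[8.0790] v=[-0.9789]
Step 3: x=[7.8629] v=[-1.4408]
Step 4: x=[7.5824] v=[-1.8702]
Step 5: x=[7.2438] v=[-2.2576]
Step 6: x=[6.8547] v=[-2.5942]
Step 7: x=[6.4238] v=[-2.8724]
Step 8: x=[5.9609] v=[-3.0860]
Step 9: x=[5.4764] v=[-3.2301]
Step 10: x=[4.9812] v=[-3.3016]
Step 11: x=[4.4864] v=[-3.2988]
Step 12: x=[4.0031] v=[-3.2218]
Step 13: x=[3.5423] v=[-3.0723]
Step 14: x=[3.1143] v=[-2.8536]
Step 15: x=[2.7287] v=[-2.5707]
Step 16: x=[2.3942] v=[-2.2300]
Step 17: x=[2.1183] v=[-1.8391]
Step 18: x=[1.9073] v=[-1.4068]
Step 19: x=[1.7659] v=[-0.9429]
Step 20: x=[1.6972] v=[-0.4578]
Step 21: x=[1.7028] v=[0.0376]
First v>=0 after going negative at step 21, time=3.1500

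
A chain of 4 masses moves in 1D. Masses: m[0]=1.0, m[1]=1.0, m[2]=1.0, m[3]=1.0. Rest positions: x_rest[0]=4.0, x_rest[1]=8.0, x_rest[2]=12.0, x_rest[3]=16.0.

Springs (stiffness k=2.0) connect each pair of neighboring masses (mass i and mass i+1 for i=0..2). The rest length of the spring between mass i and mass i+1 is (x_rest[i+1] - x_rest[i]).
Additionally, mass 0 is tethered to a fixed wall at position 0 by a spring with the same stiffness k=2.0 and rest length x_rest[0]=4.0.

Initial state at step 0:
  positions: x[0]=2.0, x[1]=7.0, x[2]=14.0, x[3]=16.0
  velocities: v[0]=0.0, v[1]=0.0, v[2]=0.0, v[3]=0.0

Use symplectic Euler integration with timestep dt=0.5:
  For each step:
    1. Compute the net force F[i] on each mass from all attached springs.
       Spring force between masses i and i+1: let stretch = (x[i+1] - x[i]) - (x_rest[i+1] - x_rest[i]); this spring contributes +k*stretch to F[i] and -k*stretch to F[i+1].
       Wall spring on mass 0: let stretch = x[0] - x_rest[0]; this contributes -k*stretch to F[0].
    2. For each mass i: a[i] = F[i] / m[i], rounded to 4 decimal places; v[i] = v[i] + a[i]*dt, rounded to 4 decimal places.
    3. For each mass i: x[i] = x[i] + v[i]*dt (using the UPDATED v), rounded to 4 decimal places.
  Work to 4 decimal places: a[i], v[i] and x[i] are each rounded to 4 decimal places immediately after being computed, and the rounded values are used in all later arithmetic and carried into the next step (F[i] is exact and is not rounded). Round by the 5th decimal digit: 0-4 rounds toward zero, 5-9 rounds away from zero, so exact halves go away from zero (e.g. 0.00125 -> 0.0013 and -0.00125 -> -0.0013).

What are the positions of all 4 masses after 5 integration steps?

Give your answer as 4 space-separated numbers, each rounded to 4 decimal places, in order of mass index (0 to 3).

Answer: 2.9063 9.4688 13.4688 14.2188

Derivation:
Step 0: x=[2.0000 7.0000 14.0000 16.0000] v=[0.0000 0.0000 0.0000 0.0000]
Step 1: x=[3.5000 8.0000 11.5000 17.0000] v=[3.0000 2.0000 -5.0000 2.0000]
Step 2: x=[5.5000 8.5000 10.0000 17.2500] v=[4.0000 1.0000 -3.0000 0.5000]
Step 3: x=[6.2500 8.2500 11.3750 15.8750] v=[1.5000 -0.5000 2.7500 -2.7500]
Step 4: x=[4.8750 8.5625 13.4375 14.2500] v=[-2.7500 0.6250 4.1250 -3.2500]
Step 5: x=[2.9063 9.4688 13.4688 14.2188] v=[-3.9375 1.8125 0.0625 -0.0625]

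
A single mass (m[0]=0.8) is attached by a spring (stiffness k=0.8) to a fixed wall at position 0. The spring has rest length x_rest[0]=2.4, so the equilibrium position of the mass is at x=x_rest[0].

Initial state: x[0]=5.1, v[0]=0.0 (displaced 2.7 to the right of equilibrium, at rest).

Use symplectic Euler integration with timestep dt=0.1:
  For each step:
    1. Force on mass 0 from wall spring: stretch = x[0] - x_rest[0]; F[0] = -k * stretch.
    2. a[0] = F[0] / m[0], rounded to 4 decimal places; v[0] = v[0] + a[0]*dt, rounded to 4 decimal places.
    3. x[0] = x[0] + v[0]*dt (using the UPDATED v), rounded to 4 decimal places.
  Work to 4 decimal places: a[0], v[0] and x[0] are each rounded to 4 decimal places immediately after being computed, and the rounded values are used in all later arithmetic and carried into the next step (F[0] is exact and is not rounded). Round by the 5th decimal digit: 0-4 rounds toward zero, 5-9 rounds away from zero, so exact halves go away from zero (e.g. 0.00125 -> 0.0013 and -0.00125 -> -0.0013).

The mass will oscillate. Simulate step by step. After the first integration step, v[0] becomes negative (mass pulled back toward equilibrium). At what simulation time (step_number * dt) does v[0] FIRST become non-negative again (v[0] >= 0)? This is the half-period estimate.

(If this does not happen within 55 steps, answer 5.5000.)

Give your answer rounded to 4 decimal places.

Step 0: x=[5.1000] v=[0.0000]
Step 1: x=[5.0730] v=[-0.2700]
Step 2: x=[5.0193] v=[-0.5373]
Step 3: x=[4.9394] v=[-0.7992]
Step 4: x=[4.8341] v=[-1.0531]
Step 5: x=[4.7045] v=[-1.2965]
Step 6: x=[4.5518] v=[-1.5270]
Step 7: x=[4.3776] v=[-1.7422]
Step 8: x=[4.1836] v=[-1.9400]
Step 9: x=[3.9718] v=[-2.1184]
Step 10: x=[3.7442] v=[-2.2756]
Step 11: x=[3.5032] v=[-2.4100]
Step 12: x=[3.2512] v=[-2.5203]
Step 13: x=[2.9907] v=[-2.6054]
Step 14: x=[2.7243] v=[-2.6645]
Step 15: x=[2.4546] v=[-2.6969]
Step 16: x=[2.1844] v=[-2.7024]
Step 17: x=[1.9163] v=[-2.6808]
Step 18: x=[1.6531] v=[-2.6324]
Step 19: x=[1.3973] v=[-2.5577]
Step 20: x=[1.1516] v=[-2.4574]
Step 21: x=[0.9183] v=[-2.3326]
Step 22: x=[0.6999] v=[-2.1844]
Step 23: x=[0.4985] v=[-2.0144]
Step 24: x=[0.3161] v=[-1.8243]
Step 25: x=[0.1545] v=[-1.6159]
Step 26: x=[0.0154] v=[-1.3914]
Step 27: x=[-0.0999] v=[-1.1529]
Step 28: x=[-0.1902] v=[-0.9029]
Step 29: x=[-0.2546] v=[-0.6439]
Step 30: x=[-0.2924] v=[-0.3784]
Step 31: x=[-0.3033] v=[-0.1092]
Step 32: x=[-0.2872] v=[0.1611]
First v>=0 after going negative at step 32, time=3.2000

Answer: 3.2000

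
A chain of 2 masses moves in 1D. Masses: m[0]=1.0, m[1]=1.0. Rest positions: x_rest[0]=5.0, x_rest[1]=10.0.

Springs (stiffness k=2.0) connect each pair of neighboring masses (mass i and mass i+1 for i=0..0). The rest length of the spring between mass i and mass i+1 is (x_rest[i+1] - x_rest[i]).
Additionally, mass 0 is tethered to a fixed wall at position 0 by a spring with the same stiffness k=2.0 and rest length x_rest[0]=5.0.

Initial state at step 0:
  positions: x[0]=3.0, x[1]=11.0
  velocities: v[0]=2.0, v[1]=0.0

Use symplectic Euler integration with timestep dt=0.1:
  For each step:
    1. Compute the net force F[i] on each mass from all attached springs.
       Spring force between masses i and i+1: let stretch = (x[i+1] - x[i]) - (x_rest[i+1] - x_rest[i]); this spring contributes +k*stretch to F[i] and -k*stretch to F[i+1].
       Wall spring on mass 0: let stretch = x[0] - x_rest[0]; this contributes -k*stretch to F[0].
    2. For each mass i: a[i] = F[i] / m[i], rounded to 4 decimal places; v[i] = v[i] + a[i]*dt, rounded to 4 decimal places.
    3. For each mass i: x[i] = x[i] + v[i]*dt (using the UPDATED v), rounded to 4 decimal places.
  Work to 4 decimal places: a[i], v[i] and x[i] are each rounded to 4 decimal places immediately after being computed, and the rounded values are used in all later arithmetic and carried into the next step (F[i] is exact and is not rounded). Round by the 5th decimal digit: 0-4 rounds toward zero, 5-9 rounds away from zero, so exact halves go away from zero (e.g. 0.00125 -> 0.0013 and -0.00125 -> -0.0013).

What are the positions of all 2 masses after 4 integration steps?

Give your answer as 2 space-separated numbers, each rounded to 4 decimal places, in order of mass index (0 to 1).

Step 0: x=[3.0000 11.0000] v=[2.0000 0.0000]
Step 1: x=[3.3000 10.9400] v=[3.0000 -0.6000]
Step 2: x=[3.6868 10.8272] v=[3.8680 -1.1280]
Step 3: x=[4.1427 10.6716] v=[4.5587 -1.5561]
Step 4: x=[4.6463 10.4854] v=[5.0359 -1.8619]

Answer: 4.6463 10.4854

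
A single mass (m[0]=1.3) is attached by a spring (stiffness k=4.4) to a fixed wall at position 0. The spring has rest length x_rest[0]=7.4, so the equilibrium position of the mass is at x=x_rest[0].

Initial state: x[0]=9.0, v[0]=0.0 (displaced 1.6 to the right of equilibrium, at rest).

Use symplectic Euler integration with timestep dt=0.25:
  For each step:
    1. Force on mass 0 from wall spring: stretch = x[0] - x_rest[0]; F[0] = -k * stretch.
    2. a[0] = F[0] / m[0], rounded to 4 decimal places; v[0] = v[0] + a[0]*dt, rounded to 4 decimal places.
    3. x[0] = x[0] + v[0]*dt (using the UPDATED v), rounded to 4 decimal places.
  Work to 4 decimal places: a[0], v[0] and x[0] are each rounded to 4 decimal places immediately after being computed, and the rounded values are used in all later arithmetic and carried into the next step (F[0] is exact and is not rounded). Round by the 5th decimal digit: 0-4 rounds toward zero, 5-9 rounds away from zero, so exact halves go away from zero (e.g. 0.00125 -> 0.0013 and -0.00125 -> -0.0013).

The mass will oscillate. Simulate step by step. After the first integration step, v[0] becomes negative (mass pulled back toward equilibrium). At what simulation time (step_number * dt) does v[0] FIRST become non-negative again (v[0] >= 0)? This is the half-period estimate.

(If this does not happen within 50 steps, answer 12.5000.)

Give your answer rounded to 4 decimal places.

Answer: 1.7500

Derivation:
Step 0: x=[9.0000] v=[0.0000]
Step 1: x=[8.6615] v=[-1.3539]
Step 2: x=[8.0562] v=[-2.4213]
Step 3: x=[7.3121] v=[-2.9766]
Step 4: x=[6.5866] v=[-2.9022]
Step 5: x=[6.0331] v=[-2.2140]
Step 6: x=[5.7688] v=[-1.0574]
Step 7: x=[5.8495] v=[0.3229]
First v>=0 after going negative at step 7, time=1.7500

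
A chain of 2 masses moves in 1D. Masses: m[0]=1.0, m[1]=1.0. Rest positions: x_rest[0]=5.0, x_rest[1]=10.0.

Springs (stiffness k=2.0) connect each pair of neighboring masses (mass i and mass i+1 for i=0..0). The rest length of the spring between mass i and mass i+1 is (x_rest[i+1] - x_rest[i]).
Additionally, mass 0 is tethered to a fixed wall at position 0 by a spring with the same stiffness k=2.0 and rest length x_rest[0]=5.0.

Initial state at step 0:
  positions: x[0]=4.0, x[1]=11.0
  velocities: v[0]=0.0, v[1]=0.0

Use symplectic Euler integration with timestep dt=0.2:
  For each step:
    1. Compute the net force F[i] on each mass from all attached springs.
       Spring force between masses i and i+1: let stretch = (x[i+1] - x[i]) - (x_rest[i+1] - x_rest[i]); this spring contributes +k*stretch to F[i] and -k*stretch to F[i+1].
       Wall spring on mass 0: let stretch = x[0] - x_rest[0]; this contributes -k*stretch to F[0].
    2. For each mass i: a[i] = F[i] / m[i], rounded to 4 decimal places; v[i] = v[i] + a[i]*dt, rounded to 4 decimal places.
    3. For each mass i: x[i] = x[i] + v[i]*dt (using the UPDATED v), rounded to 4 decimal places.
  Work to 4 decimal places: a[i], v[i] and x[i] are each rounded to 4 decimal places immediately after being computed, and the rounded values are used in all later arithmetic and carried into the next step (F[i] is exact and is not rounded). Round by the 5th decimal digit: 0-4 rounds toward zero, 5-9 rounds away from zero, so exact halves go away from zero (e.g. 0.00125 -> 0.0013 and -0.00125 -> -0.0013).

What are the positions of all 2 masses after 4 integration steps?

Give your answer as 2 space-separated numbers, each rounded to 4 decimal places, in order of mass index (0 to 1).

Step 0: x=[4.0000 11.0000] v=[0.0000 0.0000]
Step 1: x=[4.2400 10.8400] v=[1.2000 -0.8000]
Step 2: x=[4.6688 10.5520] v=[2.1440 -1.4400]
Step 3: x=[5.1948 10.1933] v=[2.6298 -1.7933]
Step 4: x=[5.7051 9.8348] v=[2.5513 -1.7927]

Answer: 5.7051 9.8348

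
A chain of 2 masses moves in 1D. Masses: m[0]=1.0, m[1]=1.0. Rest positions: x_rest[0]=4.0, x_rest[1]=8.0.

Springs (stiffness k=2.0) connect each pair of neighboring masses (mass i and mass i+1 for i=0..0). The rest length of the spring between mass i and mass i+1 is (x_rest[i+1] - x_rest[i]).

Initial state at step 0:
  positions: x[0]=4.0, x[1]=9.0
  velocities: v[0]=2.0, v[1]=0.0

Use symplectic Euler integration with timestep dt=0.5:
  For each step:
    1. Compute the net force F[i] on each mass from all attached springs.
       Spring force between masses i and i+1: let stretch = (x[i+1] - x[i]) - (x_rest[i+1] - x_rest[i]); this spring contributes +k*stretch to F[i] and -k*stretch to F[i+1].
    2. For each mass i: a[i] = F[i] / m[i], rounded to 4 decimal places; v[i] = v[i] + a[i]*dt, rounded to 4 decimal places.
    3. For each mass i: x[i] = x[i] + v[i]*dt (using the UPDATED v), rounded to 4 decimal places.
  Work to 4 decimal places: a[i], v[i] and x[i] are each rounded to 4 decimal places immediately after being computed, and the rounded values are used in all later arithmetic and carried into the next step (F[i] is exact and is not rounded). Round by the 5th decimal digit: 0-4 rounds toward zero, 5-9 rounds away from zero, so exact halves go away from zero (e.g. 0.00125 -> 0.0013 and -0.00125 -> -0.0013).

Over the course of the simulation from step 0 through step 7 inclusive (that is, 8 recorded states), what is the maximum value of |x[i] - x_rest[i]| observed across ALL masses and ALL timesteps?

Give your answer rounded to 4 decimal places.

Answer: 4.5000

Derivation:
Step 0: x=[4.0000 9.0000] v=[2.0000 0.0000]
Step 1: x=[5.5000 8.5000] v=[3.0000 -1.0000]
Step 2: x=[6.5000 8.5000] v=[2.0000 0.0000]
Step 3: x=[6.5000 9.5000] v=[0.0000 2.0000]
Step 4: x=[6.0000 11.0000] v=[-1.0000 3.0000]
Step 5: x=[6.0000 12.0000] v=[0.0000 2.0000]
Step 6: x=[7.0000 12.0000] v=[2.0000 0.0000]
Step 7: x=[8.5000 11.5000] v=[3.0000 -1.0000]
Max displacement = 4.5000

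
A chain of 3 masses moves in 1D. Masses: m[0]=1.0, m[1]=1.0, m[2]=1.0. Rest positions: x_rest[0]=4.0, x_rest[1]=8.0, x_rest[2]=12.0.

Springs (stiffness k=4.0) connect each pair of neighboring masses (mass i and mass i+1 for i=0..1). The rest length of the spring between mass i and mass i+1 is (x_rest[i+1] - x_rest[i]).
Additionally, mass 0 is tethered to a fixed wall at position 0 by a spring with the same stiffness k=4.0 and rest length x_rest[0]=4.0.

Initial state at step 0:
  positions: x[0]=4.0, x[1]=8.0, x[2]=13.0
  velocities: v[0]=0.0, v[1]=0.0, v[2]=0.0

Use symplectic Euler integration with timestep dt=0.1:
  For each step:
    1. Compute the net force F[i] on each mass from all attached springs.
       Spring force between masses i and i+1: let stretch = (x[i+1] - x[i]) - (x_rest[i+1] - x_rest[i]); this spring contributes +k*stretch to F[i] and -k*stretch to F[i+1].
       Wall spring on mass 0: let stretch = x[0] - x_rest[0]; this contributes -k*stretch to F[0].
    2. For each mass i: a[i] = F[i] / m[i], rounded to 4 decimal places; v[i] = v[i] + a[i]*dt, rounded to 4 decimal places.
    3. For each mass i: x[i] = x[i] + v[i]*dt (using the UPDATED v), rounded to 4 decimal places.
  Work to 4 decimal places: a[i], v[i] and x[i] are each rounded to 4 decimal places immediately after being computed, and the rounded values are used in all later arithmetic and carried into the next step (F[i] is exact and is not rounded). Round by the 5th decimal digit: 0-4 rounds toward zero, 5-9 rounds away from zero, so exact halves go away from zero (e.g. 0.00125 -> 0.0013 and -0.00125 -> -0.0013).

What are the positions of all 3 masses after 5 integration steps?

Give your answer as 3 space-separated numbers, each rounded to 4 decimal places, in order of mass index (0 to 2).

Answer: 4.0475 8.4475 12.5034

Derivation:
Step 0: x=[4.0000 8.0000 13.0000] v=[0.0000 0.0000 0.0000]
Step 1: x=[4.0000 8.0400 12.9600] v=[0.0000 0.4000 -0.4000]
Step 2: x=[4.0016 8.1152 12.8832] v=[0.0160 0.7520 -0.7680]
Step 3: x=[4.0077 8.2166 12.7757] v=[0.0608 1.0138 -1.0752]
Step 4: x=[4.0218 8.3320 12.6458] v=[0.1413 1.1539 -1.2988]
Step 5: x=[4.0475 8.4475 12.5034] v=[0.2567 1.1553 -1.4243]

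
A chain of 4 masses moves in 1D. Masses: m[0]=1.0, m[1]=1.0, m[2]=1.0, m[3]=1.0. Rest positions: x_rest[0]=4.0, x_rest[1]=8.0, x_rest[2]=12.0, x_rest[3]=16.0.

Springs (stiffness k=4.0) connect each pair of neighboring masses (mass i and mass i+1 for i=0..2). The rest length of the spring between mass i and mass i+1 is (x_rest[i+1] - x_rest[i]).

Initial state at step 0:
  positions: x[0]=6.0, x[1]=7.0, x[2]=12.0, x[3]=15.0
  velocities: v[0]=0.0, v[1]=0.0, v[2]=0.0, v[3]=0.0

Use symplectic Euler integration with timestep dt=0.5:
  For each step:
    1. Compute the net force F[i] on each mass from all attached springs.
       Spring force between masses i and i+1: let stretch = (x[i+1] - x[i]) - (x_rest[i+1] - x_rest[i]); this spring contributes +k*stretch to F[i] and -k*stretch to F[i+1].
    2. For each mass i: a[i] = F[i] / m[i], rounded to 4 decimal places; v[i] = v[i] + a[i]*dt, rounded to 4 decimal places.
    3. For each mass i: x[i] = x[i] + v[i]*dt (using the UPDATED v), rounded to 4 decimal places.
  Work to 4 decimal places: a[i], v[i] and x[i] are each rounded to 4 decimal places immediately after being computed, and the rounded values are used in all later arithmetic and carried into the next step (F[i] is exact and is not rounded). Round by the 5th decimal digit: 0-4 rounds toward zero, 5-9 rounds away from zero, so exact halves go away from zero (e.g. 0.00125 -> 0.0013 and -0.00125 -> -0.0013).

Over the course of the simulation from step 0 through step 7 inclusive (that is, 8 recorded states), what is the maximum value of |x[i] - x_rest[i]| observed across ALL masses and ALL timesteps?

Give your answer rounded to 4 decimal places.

Step 0: x=[6.0000 7.0000 12.0000 15.0000] v=[0.0000 0.0000 0.0000 0.0000]
Step 1: x=[3.0000 11.0000 10.0000 16.0000] v=[-6.0000 8.0000 -4.0000 2.0000]
Step 2: x=[4.0000 6.0000 15.0000 15.0000] v=[2.0000 -10.0000 10.0000 -2.0000]
Step 3: x=[3.0000 8.0000 11.0000 18.0000] v=[-2.0000 4.0000 -8.0000 6.0000]
Step 4: x=[3.0000 8.0000 11.0000 18.0000] v=[0.0000 0.0000 0.0000 0.0000]
Step 5: x=[4.0000 6.0000 15.0000 15.0000] v=[2.0000 -4.0000 8.0000 -6.0000]
Step 6: x=[3.0000 11.0000 10.0000 16.0000] v=[-2.0000 10.0000 -10.0000 2.0000]
Step 7: x=[6.0000 7.0000 12.0000 15.0000] v=[6.0000 -8.0000 4.0000 -2.0000]
Max displacement = 3.0000

Answer: 3.0000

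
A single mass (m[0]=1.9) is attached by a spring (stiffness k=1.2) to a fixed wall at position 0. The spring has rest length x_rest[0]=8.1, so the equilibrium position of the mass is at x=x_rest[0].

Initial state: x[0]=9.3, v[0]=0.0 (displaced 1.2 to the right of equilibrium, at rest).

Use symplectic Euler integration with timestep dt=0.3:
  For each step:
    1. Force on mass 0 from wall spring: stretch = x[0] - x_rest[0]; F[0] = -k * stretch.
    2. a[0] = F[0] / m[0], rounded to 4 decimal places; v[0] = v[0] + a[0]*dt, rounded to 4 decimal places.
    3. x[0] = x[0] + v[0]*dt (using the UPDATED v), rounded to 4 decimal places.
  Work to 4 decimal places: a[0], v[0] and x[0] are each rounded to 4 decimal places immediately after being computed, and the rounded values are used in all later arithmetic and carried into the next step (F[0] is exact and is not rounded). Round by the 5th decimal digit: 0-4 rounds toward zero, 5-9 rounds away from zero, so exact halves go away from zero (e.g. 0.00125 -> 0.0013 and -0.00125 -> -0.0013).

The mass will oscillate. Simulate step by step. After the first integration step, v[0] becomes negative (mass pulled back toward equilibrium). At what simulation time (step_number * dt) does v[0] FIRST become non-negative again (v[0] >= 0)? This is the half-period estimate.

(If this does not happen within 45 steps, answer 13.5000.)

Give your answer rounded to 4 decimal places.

Step 0: x=[9.3000] v=[0.0000]
Step 1: x=[9.2318] v=[-0.2274]
Step 2: x=[9.0993] v=[-0.4418]
Step 3: x=[8.9100] v=[-0.6311]
Step 4: x=[8.6746] v=[-0.7846]
Step 5: x=[8.4066] v=[-0.8935]
Step 6: x=[8.1211] v=[-0.9516]
Step 7: x=[7.8344] v=[-0.9556]
Step 8: x=[7.5628] v=[-0.9053]
Step 9: x=[7.3218] v=[-0.8035]
Step 10: x=[7.1250] v=[-0.6561]
Step 11: x=[6.9836] v=[-0.4714]
Step 12: x=[6.9056] v=[-0.2599]
Step 13: x=[6.8955] v=[-0.0336]
Step 14: x=[6.9539] v=[0.1946]
First v>=0 after going negative at step 14, time=4.2000

Answer: 4.2000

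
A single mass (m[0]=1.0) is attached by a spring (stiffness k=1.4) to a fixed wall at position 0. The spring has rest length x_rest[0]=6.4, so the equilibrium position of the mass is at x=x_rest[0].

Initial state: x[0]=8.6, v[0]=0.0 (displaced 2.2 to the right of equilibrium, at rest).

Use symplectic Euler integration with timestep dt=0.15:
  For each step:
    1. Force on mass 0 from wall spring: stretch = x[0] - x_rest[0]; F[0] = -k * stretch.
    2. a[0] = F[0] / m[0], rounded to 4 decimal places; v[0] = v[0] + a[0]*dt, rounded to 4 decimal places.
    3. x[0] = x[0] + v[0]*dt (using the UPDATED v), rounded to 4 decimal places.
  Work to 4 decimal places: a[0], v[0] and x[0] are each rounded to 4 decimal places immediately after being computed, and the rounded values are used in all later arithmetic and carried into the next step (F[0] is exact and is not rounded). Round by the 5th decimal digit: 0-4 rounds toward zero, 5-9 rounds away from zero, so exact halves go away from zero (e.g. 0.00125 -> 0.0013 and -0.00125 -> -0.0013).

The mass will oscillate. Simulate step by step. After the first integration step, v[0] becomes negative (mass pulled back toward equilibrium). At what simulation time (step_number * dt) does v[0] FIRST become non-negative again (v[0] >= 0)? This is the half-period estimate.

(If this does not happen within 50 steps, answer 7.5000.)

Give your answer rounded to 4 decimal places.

Answer: 2.7000

Derivation:
Step 0: x=[8.6000] v=[0.0000]
Step 1: x=[8.5307] v=[-0.4620]
Step 2: x=[8.3943] v=[-0.9095]
Step 3: x=[8.1951] v=[-1.3283]
Step 4: x=[7.9393] v=[-1.7053]
Step 5: x=[7.6350] v=[-2.0286]
Step 6: x=[7.2918] v=[-2.2880]
Step 7: x=[6.9205] v=[-2.4753]
Step 8: x=[6.5328] v=[-2.5846]
Step 9: x=[6.1409] v=[-2.6125]
Step 10: x=[5.7572] v=[-2.5581]
Step 11: x=[5.3937] v=[-2.4231]
Step 12: x=[5.0619] v=[-2.2118]
Step 13: x=[4.7723] v=[-1.9308]
Step 14: x=[4.5340] v=[-1.5890]
Step 15: x=[4.3544] v=[-1.1971]
Step 16: x=[4.2393] v=[-0.7675]
Step 17: x=[4.1922] v=[-0.3138]
Step 18: x=[4.2147] v=[0.1498]
First v>=0 after going negative at step 18, time=2.7000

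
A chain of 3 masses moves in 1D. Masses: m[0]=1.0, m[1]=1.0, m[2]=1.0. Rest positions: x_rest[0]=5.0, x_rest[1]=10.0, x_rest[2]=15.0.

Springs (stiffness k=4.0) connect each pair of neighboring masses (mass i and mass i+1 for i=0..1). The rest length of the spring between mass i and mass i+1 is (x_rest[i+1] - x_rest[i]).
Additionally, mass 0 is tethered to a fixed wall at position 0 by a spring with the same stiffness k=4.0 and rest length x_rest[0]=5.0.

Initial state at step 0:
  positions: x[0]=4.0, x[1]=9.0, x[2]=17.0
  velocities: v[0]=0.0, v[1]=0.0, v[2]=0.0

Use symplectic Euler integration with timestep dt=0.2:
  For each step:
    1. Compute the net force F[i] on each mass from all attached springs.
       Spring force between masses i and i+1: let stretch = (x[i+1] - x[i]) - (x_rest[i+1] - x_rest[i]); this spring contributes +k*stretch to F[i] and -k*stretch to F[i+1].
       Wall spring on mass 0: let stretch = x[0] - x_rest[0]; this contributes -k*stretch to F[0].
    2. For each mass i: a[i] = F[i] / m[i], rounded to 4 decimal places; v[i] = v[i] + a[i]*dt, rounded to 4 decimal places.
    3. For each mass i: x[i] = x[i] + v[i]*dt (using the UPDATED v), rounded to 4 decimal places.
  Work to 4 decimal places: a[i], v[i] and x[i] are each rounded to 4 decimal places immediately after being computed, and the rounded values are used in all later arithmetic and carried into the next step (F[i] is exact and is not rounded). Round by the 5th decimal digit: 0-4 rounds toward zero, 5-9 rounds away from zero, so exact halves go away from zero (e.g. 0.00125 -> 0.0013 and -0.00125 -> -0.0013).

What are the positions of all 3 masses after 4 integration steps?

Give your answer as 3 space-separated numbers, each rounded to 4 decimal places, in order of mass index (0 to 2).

Step 0: x=[4.0000 9.0000 17.0000] v=[0.0000 0.0000 0.0000]
Step 1: x=[4.1600 9.4800 16.5200] v=[0.8000 2.4000 -2.4000]
Step 2: x=[4.5056 10.2352 15.7136] v=[1.7280 3.7760 -4.0320]
Step 3: x=[5.0470 10.9502 14.8307] v=[2.7072 3.5750 -4.4147]
Step 4: x=[5.7254 11.3416 14.1269] v=[3.3922 1.9568 -3.5191]

Answer: 5.7254 11.3416 14.1269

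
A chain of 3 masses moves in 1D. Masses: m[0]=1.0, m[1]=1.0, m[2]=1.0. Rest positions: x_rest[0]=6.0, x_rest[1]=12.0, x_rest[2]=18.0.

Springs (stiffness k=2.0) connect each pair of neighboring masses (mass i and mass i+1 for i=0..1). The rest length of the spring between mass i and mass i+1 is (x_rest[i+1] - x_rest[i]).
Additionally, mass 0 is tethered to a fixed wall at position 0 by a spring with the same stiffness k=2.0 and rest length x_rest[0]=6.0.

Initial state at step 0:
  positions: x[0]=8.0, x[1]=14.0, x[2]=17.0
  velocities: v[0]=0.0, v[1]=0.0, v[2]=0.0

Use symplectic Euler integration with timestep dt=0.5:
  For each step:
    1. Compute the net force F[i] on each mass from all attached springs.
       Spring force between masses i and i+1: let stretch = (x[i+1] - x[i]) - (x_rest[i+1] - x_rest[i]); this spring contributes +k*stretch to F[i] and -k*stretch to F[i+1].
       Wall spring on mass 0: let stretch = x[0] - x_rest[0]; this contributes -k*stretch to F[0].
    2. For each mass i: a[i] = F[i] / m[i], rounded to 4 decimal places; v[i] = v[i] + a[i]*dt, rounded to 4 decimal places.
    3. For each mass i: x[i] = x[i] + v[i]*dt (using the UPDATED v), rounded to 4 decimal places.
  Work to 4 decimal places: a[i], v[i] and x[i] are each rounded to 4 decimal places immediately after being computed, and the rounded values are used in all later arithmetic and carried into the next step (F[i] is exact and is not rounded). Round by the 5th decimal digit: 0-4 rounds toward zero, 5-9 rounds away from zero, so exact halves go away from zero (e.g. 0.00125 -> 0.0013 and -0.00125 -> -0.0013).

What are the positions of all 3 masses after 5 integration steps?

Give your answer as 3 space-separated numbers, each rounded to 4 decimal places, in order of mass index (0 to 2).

Step 0: x=[8.0000 14.0000 17.0000] v=[0.0000 0.0000 0.0000]
Step 1: x=[7.0000 12.5000 18.5000] v=[-2.0000 -3.0000 3.0000]
Step 2: x=[5.2500 11.2500 20.0000] v=[-3.5000 -2.5000 3.0000]
Step 3: x=[3.8750 11.3750 20.1250] v=[-2.7500 0.2500 0.2500]
Step 4: x=[4.3125 12.1250 18.8750] v=[0.8750 1.5000 -2.5000]
Step 5: x=[6.5000 12.3438 17.2500] v=[4.3750 0.4375 -3.2500]

Answer: 6.5000 12.3438 17.2500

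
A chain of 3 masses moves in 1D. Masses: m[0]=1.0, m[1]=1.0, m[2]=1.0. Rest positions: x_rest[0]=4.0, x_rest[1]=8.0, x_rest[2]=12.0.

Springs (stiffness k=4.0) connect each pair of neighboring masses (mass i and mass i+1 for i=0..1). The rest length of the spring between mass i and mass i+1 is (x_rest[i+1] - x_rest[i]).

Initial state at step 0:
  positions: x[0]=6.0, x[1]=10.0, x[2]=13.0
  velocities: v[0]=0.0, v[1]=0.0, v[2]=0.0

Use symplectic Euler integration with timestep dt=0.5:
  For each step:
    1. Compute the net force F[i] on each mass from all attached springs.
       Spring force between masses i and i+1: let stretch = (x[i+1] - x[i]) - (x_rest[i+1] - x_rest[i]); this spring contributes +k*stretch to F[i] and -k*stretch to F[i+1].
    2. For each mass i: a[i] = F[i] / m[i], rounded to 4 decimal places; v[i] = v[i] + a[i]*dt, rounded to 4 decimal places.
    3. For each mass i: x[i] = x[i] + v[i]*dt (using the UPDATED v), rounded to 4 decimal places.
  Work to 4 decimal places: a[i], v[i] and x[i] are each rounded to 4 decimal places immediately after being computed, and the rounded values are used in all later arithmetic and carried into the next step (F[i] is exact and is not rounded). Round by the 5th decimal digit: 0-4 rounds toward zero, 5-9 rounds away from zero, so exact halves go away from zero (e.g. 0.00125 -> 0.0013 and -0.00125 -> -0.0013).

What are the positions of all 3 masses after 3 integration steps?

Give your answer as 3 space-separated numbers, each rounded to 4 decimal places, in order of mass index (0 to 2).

Answer: 5.0000 10.0000 14.0000

Derivation:
Step 0: x=[6.0000 10.0000 13.0000] v=[0.0000 0.0000 0.0000]
Step 1: x=[6.0000 9.0000 14.0000] v=[0.0000 -2.0000 2.0000]
Step 2: x=[5.0000 10.0000 14.0000] v=[-2.0000 2.0000 0.0000]
Step 3: x=[5.0000 10.0000 14.0000] v=[0.0000 0.0000 0.0000]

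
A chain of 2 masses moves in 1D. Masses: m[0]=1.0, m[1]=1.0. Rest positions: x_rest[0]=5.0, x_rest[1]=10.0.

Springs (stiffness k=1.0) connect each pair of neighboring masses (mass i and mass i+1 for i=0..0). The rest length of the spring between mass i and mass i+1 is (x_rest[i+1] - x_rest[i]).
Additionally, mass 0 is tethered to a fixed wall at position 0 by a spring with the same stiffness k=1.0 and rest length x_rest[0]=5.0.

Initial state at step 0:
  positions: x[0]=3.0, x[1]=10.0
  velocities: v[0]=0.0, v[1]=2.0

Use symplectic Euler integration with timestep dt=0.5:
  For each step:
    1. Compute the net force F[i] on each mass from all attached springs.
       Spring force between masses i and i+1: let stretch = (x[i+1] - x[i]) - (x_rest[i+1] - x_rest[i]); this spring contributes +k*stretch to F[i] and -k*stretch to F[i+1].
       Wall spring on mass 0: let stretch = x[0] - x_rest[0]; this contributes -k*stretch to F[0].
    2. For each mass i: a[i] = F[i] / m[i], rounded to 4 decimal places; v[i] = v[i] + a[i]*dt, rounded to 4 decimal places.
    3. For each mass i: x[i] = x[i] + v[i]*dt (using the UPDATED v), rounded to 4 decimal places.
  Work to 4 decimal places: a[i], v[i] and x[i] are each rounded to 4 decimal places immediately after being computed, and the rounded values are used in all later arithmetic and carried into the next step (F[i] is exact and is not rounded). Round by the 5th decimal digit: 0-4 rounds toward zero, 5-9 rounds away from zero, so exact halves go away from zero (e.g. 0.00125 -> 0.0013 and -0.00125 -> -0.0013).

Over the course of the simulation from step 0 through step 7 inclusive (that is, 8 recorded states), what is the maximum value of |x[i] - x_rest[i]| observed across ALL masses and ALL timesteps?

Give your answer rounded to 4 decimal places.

Answer: 3.3899

Derivation:
Step 0: x=[3.0000 10.0000] v=[0.0000 2.0000]
Step 1: x=[4.0000 10.5000] v=[2.0000 1.0000]
Step 2: x=[5.6250 10.6250] v=[3.2500 0.2500]
Step 3: x=[7.0938 10.7500] v=[2.9375 0.2500]
Step 4: x=[7.7032 11.2110] v=[1.2187 0.9219]
Step 5: x=[7.2637 12.0450] v=[-0.8790 1.6680]
Step 6: x=[6.2036 12.9337] v=[-2.1202 1.7774]
Step 7: x=[5.2751 13.3899] v=[-1.8570 0.9124]
Max displacement = 3.3899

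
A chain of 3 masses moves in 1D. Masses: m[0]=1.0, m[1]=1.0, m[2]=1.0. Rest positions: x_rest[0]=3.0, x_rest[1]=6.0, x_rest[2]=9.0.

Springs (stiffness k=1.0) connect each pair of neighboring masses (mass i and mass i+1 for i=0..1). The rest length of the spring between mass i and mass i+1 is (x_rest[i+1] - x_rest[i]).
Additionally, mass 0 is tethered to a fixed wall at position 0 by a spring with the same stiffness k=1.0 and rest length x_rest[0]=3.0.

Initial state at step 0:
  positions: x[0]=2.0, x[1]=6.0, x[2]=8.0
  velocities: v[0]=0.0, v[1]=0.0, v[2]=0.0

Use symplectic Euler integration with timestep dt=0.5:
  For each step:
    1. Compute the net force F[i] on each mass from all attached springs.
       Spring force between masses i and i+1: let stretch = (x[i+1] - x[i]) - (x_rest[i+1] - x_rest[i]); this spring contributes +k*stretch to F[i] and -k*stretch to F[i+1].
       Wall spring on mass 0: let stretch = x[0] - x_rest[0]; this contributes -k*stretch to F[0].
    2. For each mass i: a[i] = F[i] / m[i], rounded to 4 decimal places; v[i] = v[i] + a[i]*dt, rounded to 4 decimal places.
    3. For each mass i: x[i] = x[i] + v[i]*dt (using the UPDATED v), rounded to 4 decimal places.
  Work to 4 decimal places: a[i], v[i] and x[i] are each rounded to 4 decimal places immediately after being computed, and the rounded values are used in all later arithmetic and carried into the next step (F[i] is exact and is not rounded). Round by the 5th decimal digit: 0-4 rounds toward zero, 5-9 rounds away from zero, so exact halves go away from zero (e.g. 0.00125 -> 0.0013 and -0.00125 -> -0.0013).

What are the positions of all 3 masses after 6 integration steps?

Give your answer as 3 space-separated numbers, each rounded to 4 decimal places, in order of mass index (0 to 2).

Answer: 2.4253 6.6938 8.5234

Derivation:
Step 0: x=[2.0000 6.0000 8.0000] v=[0.0000 0.0000 0.0000]
Step 1: x=[2.5000 5.5000 8.2500] v=[1.0000 -1.0000 0.5000]
Step 2: x=[3.1250 4.9375 8.5625] v=[1.2500 -1.1250 0.6250]
Step 3: x=[3.4219 4.8281 8.7188] v=[0.5938 -0.2188 0.3125]
Step 4: x=[3.2149 5.3399 8.6524] v=[-0.4141 1.0235 -0.1329]
Step 5: x=[2.7354 6.1486 8.5078] v=[-0.9591 1.6173 -0.2892]
Step 6: x=[2.4253 6.6938 8.5234] v=[-0.6202 1.0903 0.0312]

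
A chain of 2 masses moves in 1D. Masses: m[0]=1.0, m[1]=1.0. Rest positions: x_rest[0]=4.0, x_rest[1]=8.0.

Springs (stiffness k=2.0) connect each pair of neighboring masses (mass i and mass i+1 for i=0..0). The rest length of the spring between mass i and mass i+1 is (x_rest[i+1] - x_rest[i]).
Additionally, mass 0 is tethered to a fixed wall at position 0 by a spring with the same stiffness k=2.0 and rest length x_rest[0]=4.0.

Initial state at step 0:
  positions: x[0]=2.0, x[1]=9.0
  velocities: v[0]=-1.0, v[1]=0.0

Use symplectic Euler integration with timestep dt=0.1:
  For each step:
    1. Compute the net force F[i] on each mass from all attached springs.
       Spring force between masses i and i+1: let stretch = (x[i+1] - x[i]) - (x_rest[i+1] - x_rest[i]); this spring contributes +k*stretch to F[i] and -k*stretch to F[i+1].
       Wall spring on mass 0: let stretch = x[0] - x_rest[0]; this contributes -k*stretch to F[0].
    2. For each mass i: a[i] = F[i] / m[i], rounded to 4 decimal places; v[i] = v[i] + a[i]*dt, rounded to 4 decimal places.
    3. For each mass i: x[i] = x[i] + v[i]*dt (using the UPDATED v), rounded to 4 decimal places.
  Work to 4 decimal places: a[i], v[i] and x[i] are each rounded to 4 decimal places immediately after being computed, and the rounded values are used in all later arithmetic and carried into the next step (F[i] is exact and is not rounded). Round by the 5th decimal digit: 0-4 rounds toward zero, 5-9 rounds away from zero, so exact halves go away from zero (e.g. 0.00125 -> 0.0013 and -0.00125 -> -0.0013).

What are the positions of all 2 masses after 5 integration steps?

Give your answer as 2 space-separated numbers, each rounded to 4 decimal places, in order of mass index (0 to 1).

Answer: 2.9014 8.1699

Derivation:
Step 0: x=[2.0000 9.0000] v=[-1.0000 0.0000]
Step 1: x=[2.0000 8.9400] v=[0.0000 -0.6000]
Step 2: x=[2.0988 8.8212] v=[0.9880 -1.1880]
Step 3: x=[2.2901 8.6480] v=[1.9127 -1.7325]
Step 4: x=[2.5627 8.4276] v=[2.7263 -2.2041]
Step 5: x=[2.9014 8.1699] v=[3.3867 -2.5771]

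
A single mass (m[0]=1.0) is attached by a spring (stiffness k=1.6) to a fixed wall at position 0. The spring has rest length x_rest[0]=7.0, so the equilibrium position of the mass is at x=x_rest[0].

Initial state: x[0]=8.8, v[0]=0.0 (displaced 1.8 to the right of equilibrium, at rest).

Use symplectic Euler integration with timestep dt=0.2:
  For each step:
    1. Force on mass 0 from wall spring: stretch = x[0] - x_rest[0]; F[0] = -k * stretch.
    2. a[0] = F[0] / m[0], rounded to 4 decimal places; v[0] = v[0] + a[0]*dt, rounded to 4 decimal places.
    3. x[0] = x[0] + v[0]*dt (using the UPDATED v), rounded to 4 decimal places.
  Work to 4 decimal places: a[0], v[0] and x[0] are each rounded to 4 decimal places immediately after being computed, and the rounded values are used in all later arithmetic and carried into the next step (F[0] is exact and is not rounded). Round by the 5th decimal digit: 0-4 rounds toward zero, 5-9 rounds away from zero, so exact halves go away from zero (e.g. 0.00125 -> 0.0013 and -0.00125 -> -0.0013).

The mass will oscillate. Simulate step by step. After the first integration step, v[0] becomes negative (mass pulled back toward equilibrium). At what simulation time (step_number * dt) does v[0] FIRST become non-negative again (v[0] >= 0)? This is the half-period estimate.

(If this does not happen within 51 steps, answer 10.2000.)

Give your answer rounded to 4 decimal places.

Step 0: x=[8.8000] v=[0.0000]
Step 1: x=[8.6848] v=[-0.5760]
Step 2: x=[8.4618] v=[-1.1151]
Step 3: x=[8.1452] v=[-1.5829]
Step 4: x=[7.7553] v=[-1.9494]
Step 5: x=[7.3171] v=[-2.1911]
Step 6: x=[6.8586] v=[-2.2926]
Step 7: x=[6.4091] v=[-2.2474]
Step 8: x=[5.9974] v=[-2.0583]
Step 9: x=[5.6499] v=[-1.7375]
Step 10: x=[5.3888] v=[-1.3055]
Step 11: x=[5.2308] v=[-0.7899]
Step 12: x=[5.1860] v=[-0.2238]
Step 13: x=[5.2573] v=[0.3567]
First v>=0 after going negative at step 13, time=2.6000

Answer: 2.6000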